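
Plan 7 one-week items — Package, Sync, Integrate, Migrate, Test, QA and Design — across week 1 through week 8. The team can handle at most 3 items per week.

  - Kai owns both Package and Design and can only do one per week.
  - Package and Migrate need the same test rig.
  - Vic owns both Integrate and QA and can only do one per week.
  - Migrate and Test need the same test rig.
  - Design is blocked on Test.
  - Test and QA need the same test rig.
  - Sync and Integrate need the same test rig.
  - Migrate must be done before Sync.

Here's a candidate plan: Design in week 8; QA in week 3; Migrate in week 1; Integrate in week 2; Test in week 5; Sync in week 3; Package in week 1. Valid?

Design is blocked on Test — holds.
Package and Migrate need the same test rig — violated.
Test and QA need the same test rig — holds.
Sync and Integrate need the same test rig — holds.
The team can handle at most 3 items per week — holds.
Kai owns both Package and Design and can only do one per week — holds.
Vic owns both Integrate and QA and can only do one per week — holds.
Migrate and Test need the same test rig — holds.
Migrate must be done before Sync — holds.

Invalid. Package and Migrate need the same test rig.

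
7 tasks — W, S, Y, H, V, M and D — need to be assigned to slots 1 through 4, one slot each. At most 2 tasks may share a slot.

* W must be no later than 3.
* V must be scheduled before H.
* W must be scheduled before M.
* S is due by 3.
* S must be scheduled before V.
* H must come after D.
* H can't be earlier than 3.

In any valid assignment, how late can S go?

S's own window allows nothing later than 3; downstream work caps S at 2.
S at 2 is achievable: W=1, D=1, M=2, S=2, Y=3, H=4, V=3.

2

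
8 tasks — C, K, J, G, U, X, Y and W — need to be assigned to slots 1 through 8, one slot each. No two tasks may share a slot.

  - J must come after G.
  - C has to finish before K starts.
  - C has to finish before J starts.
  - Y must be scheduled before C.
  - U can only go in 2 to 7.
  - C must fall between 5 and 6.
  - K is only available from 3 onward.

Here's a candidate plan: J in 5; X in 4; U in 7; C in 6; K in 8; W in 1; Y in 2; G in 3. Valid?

J must come after G — holds.
No two tasks may share a slot — holds.
C has to finish before J starts — violated.
U can only go in 2 to 7 — holds.
K is only available from 3 onward — holds.
C must fall between 5 and 6 — holds.
Y must be scheduled before C — holds.
C has to finish before K starts — holds.

No — it violates: C has to finish before J starts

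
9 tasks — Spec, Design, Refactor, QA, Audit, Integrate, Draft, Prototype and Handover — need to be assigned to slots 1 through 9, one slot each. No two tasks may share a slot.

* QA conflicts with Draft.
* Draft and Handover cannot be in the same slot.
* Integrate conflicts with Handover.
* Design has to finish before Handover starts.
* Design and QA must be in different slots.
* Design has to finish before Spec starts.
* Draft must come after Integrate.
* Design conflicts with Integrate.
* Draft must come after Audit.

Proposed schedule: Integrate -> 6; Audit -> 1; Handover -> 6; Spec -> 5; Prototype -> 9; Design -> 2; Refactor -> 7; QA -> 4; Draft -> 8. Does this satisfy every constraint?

Draft and Handover cannot be in the same slot — holds.
Design and QA must be in different slots — holds.
Draft must come after Audit — holds.
No two tasks may share a slot — violated.
QA conflicts with Draft — holds.
Draft must come after Integrate — holds.
Design has to finish before Spec starts — holds.
Integrate conflicts with Handover — violated.
Design conflicts with Integrate — holds.
Design has to finish before Handover starts — holds.

No — it violates: Integrate conflicts with Handover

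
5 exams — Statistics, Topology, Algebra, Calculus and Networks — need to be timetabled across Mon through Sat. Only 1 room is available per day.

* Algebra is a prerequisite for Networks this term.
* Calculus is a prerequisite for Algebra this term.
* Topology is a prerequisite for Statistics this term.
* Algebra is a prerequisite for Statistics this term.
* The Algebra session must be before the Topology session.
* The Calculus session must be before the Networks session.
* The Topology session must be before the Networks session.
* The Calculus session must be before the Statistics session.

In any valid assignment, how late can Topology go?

Thu

Precedence pushes Topology to at least Wed; downstream work caps Topology at Fri.
Topology at Thu is achievable: Networks -> Sat, Calculus -> Mon, Statistics -> Fri, Topology -> Thu, Algebra -> Tue.
Nothing later works — the capacity limit rule out every day after Thu.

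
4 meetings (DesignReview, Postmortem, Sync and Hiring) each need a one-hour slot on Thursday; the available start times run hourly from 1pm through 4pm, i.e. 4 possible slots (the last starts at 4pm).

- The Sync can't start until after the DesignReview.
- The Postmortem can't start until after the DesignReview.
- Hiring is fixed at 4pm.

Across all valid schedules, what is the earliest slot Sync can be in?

Precedence pushes Sync to at least 2pm.
Sync at 2pm is achievable: Hiring in 4pm; Sync in 2pm; DesignReview in 1pm; Postmortem in 2pm.

2pm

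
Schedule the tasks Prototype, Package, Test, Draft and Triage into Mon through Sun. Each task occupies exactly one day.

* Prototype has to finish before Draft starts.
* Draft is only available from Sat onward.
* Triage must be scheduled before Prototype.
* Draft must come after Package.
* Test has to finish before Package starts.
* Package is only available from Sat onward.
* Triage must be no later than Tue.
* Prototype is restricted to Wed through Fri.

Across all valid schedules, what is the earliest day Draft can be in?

Sun

Draft is available from Sat; precedence pushes Draft to at least Sun.
Draft at Sun is achievable: Triage in Mon, Package in Sat, Draft in Sun, Test in Mon, Prototype in Wed.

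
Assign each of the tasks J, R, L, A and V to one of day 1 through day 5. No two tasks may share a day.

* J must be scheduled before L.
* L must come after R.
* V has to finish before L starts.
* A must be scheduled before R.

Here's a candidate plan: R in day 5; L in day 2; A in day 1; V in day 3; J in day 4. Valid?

Invalid. L must come after R.

A must be scheduled before R — holds.
V has to finish before L starts — violated.
J must be scheduled before L — violated.
L must come after R — violated.
No two tasks may share a day — holds.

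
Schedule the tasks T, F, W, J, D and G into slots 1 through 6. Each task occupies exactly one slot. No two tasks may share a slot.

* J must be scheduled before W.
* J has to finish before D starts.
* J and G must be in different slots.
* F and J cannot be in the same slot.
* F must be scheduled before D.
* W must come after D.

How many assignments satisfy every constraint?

Splitting on F: it can be 1 (20), 2 (20), 3 (14), 4 (6). Listing each branch's schedules as (T, W, J, D, G):
F=1: (2,5,3,4,6) (2,6,3,4,5) (2,6,3,5,4) (2,6,4,5,3) (3,5,2,4,6) (3,6,2,4,5) (3,6,2,5,4) (3,6,4,5,2) (4,5,2,3,6) (4,6,2,3,5) (4,6,2,5,3) (4,6,3,5,2) (5,4,2,3,6) (5,6,2,3,4) (5,6,2,4,3) (5,6,3,4,2) (6,4,2,3,5) (6,5,2,3,4) (6,5,2,4,3) (6,5,3,4,2) — 20.
F=2: (1,5,3,4,6) (1,6,3,4,5) (1,6,3,5,4) (1,6,4,5,3) (3,5,1,4,6) (3,6,1,4,5) (3,6,1,5,4) (3,6,4,5,1) (4,5,1,3,6) (4,6,1,3,5) (4,6,1,5,3) (4,6,3,5,1) (5,4,1,3,6) (5,6,1,3,4) (5,6,1,4,3) (5,6,3,4,1) (6,4,1,3,5) (6,5,1,3,4) (6,5,1,4,3) (6,5,3,4,1) — 20.
F=3: (1,5,2,4,6) (1,6,2,4,5) (1,6,2,5,4) (1,6,4,5,2) (2,5,1,4,6) (2,6,1,4,5) (2,6,1,5,4) (2,6,4,5,1) (4,6,1,5,2) (4,6,2,5,1) (5,6,1,4,2) (5,6,2,4,1) (6,5,1,4,2) (6,5,2,4,1) — 14.
F=4: (1,6,2,5,3) (1,6,3,5,2) (2,6,1,5,3) (2,6,3,5,1) (3,6,1,5,2) (3,6,2,5,1) — 6.
Summing: 20 + 20 + 14 + 6 = 60.

60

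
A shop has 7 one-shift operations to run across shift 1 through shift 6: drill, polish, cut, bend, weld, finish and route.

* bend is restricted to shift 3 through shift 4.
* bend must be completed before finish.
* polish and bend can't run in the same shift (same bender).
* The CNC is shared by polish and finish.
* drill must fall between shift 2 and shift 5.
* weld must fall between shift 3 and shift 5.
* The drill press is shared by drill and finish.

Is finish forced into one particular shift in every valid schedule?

finish can be shift 4 (e.g. cut -> shift 1, polish -> shift 1, weld -> shift 3, route -> shift 1, drill -> shift 2, bend -> shift 3, finish -> shift 4) or shift 5 (e.g. finish -> shift 5; bend -> shift 3; polish -> shift 1; weld -> shift 3; cut -> shift 1; route -> shift 1; drill -> shift 2).

No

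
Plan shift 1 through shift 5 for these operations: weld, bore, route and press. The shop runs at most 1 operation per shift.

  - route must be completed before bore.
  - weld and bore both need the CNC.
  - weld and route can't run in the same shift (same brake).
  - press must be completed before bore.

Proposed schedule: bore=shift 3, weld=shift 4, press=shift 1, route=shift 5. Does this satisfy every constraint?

weld and route can't run in the same shift (same brake) — holds.
press must be completed before bore — holds.
The shop runs at most 1 operation per shift — holds.
weld and bore both need the CNC — holds.
route must be completed before bore — violated.

Invalid. route must be completed before bore.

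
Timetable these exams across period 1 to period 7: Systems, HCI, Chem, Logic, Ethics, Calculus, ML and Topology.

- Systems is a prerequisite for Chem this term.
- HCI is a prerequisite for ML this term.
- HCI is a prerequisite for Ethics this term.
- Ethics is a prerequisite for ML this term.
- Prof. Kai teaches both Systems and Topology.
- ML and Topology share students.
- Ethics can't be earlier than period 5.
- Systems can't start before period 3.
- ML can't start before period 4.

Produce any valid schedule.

Calculus in period 1, Ethics in period 5, ML in period 6, Systems in period 3, Topology in period 1, Logic in period 1, Chem in period 4, HCI in period 1

Checking: HCI(period 1) before Ethics(period 5); HCI(period 1) before ML(period 6); Systems(period 3) before Chem(period 4); Ethics(period 5) before ML(period 6); Systems(period 3) != Topology(period 1); ML(period 6) != Topology(period 1); Systems=period 3 in [period 3,period 7]; ML=period 6 in [period 4,period 7]; Ethics=period 5 in [period 5,period 7].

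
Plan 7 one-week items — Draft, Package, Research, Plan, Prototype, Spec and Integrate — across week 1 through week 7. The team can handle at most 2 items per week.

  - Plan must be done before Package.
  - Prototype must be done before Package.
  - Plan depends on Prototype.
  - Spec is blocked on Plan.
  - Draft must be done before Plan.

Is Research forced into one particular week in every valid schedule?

Research can be week 1 (e.g. Package in week 4; Spec in week 4; Draft in week 2; Plan in week 3; Prototype in week 1; Research in week 1; Integrate in week 2) or week 2 (e.g. Plan in week 2; Draft in week 1; Integrate in week 4; Spec in week 3; Research in week 2; Prototype in week 1; Package in week 3).

No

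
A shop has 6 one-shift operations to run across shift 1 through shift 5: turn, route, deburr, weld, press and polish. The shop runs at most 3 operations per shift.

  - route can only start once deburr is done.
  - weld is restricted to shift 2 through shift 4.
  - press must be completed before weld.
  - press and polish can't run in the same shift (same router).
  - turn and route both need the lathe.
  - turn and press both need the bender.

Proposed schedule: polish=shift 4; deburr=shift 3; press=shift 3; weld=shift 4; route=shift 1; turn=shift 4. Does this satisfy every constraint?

press must be completed before weld — holds.
weld is restricted to shift 2 through shift 4 — holds.
turn and press both need the bender — holds.
The shop runs at most 3 operations per shift — holds.
press and polish can't run in the same shift (same router) — holds.
turn and route both need the lathe — holds.
route can only start once deburr is done — violated.

No. route can only start once deburr is done is not satisfied.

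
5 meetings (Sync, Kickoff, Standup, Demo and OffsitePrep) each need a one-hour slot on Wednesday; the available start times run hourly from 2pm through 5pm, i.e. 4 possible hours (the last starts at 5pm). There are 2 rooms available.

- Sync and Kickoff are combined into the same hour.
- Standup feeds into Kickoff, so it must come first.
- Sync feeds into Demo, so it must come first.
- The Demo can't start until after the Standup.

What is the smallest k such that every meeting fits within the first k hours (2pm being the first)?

3

The precedence chain requires at least 3 distinct hours.
With at most 2 per hour and 5 meetings, at least 3 hours are needed.
3 works (last occupied hour: 4pm): for example Standup -> 2pm, Kickoff -> 3pm, OffsitePrep -> 2pm, Demo -> 4pm, Sync -> 3pm.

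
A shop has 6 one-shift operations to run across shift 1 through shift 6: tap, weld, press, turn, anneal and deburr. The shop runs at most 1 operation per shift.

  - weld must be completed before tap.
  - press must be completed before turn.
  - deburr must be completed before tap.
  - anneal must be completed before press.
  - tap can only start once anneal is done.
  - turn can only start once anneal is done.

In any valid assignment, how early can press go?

shift 2

Precedence pushes press to at least shift 2; downstream work caps press at shift 5.
press at shift 2 is achievable: tap -> shift 5, turn -> shift 6, anneal -> shift 1, press -> shift 2, weld -> shift 3, deburr -> shift 4.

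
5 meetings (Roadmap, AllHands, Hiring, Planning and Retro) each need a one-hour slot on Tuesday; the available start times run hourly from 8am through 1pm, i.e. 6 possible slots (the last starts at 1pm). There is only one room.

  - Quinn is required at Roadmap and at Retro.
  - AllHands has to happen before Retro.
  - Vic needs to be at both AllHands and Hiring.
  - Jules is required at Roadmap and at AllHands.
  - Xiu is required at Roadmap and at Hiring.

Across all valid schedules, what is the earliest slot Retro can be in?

9am

Precedence pushes Retro to at least 9am.
Retro at 9am is achievable: AllHands in 8am; Roadmap in 10am; Planning in 12pm; Hiring in 11am; Retro in 9am.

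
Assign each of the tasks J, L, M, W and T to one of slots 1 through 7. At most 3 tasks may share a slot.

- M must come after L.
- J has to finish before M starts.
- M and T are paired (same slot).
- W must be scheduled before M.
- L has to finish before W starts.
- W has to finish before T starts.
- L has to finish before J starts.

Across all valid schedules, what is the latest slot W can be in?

6

Precedence pushes W to at least 2; downstream work caps W at 6.
W at 6 is achievable: J -> 2; W -> 6; M -> 7; T -> 7; L -> 1.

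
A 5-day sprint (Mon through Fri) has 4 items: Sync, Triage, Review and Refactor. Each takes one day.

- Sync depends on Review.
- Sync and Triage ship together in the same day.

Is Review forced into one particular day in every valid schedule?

No

Review can be Mon (e.g. Review=Mon; Sync=Tue; Refactor=Mon; Triage=Tue) or Tue (e.g. Refactor in Mon; Sync in Wed; Triage in Wed; Review in Tue).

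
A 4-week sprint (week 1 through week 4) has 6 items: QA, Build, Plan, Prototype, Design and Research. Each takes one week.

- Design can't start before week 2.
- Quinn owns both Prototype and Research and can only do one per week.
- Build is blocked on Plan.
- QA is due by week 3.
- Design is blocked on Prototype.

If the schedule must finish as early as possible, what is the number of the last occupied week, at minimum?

2

The precedence chain requires at least 2 distinct weeks.
2 works (last occupied week: week 2): for example Build -> week 2, Research -> week 2, Plan -> week 1, QA -> week 1, Design -> week 2, Prototype -> week 1.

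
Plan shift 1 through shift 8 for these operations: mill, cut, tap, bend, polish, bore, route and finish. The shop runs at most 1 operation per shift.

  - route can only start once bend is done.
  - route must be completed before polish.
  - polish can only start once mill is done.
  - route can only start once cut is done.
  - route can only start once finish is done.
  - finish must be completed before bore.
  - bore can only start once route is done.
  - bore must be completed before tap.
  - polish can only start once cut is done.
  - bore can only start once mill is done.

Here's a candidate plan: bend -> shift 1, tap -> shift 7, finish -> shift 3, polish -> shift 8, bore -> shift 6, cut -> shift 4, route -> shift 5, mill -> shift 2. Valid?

Yes

route must be completed before polish — holds.
polish can only start once mill is done — holds.
bore can only start once route is done — holds.
finish must be completed before bore — holds.
The shop runs at most 1 operation per shift — holds.
bore must be completed before tap — holds.
route can only start once finish is done — holds.
route can only start once cut is done — holds.
bore can only start once mill is done — holds.
route can only start once bend is done — holds.
polish can only start once cut is done — holds.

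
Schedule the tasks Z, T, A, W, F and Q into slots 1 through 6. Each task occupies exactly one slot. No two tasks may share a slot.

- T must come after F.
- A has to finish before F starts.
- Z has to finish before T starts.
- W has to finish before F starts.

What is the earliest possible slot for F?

3

Precedence pushes F to at least 2; downstream work caps F at 5.
F at 3 is achievable: A -> 1; W -> 2; Z -> 4; F -> 3; T -> 5; Q -> 6.
Nothing earlier works — the capacity limit rule out every slot before 3.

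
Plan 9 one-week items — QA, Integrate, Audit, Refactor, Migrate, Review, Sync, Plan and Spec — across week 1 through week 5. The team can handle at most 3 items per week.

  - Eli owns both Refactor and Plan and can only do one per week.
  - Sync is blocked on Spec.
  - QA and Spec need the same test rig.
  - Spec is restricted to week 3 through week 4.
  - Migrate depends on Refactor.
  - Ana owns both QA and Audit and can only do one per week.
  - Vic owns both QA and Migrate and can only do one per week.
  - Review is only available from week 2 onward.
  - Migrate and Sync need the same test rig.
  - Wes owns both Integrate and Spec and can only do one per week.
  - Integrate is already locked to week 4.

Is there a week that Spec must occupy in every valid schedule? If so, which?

Spec's window is week 3–week 4.
Integrate is fixed at week 4, and Spec can't share a week with Integrate.
So Spec must be week 3.

week 3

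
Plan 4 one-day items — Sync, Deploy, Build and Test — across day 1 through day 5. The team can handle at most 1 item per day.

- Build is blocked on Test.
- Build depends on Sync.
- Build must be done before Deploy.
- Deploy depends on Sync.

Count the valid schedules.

Splitting on Sync: it can be day 1 (4), day 2 (4), day 3 (2). Listing each branch's schedules as (Deploy, Build, Test) by day number:
Sync=day 1: (4,3,2) (5,3,2) (5,4,2) (5,4,3) — 4.
Sync=day 2: (4,3,1) (5,3,1) (5,4,1) (5,4,3) — 4.
Sync=day 3: (5,4,1) (5,4,2) — 2.
Summing: 4 + 4 + 2 = 10.

10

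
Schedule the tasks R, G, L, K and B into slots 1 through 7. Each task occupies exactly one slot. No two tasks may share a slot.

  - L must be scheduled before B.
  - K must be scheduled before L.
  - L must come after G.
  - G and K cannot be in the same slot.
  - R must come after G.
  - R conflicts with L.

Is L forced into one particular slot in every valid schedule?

L can be 3 (e.g. R -> 4; L -> 3; B -> 5; G -> 1; K -> 2) or 4 (e.g. G in 1; L in 4; R in 2; B in 5; K in 3).

No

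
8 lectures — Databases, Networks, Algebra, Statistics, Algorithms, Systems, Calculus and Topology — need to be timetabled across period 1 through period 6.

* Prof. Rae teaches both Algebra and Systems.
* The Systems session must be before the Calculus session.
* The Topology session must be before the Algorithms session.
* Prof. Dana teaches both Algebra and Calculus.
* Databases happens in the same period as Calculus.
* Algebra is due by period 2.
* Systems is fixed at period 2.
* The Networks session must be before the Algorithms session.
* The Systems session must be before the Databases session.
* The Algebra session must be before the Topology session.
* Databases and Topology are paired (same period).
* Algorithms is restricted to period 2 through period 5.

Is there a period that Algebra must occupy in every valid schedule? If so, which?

Algebra's window is period 1–period 2.
Systems is fixed at period 2, and Algebra can't share a period with Systems.
So Algebra must be period 1.

period 1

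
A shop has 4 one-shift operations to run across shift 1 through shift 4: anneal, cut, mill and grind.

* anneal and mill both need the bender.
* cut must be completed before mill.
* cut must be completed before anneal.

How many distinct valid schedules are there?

32

Splitting on anneal: it can be shift 2 (8), shift 3 (12), shift 4 (12). Listing each branch's schedules as (cut, mill, grind) by shift number:
anneal=shift 2: (1,3,1) (1,3,2) (1,3,3) (1,3,4) (1,4,1) (1,4,2) (1,4,3) (1,4,4) — 8.
anneal=shift 3: (1,2,1) (1,2,2) (1,2,3) (1,2,4) (1,4,1) (1,4,2) (1,4,3) (1,4,4) (2,4,1) (2,4,2) (2,4,3) (2,4,4) — 12.
anneal=shift 4: (1,2,1) (1,2,2) (1,2,3) (1,2,4) (1,3,1) (1,3,2) (1,3,3) (1,3,4) (2,3,1) (2,3,2) (2,3,3) (2,3,4) — 12.
Summing: 8 + 12 + 12 = 32.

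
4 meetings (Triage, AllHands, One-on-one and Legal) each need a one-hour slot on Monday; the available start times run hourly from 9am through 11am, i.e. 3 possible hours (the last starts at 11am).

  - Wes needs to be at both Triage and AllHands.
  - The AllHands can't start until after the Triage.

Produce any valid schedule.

AllHands in 10am; Legal in 9am; One-on-one in 9am; Triage in 9am

Checking: Triage(9am) before AllHands(10am); Triage(9am) != AllHands(10am).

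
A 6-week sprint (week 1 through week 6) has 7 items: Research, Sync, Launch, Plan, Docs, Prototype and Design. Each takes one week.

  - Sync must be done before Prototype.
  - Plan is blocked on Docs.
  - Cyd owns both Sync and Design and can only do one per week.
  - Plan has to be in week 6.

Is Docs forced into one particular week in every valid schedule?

No

Docs can be week 1 (e.g. Plan in week 6; Design in week 2; Docs in week 1; Sync in week 1; Research in week 1; Prototype in week 2; Launch in week 1) or week 2 (e.g. Prototype=week 2, Launch=week 1, Sync=week 1, Plan=week 6, Design=week 2, Research=week 1, Docs=week 2).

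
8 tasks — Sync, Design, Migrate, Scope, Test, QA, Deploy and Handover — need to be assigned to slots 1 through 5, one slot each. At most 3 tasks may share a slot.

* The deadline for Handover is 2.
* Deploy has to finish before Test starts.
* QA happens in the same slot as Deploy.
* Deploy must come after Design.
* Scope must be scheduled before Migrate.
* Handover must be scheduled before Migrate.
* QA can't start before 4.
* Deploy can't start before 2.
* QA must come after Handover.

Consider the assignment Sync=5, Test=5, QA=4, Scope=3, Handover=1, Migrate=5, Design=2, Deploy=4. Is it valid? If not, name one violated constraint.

Scope must be scheduled before Migrate — holds.
Deploy has to finish before Test starts — holds.
QA can't start before 4 — holds.
QA happens in the same slot as Deploy — holds.
Deploy can't start before 2 — holds.
Deploy must come after Design — holds.
Handover must be scheduled before Migrate — holds.
QA must come after Handover — holds.
At most 3 tasks may share a slot — holds.
The deadline for Handover is 2 — holds.

Yes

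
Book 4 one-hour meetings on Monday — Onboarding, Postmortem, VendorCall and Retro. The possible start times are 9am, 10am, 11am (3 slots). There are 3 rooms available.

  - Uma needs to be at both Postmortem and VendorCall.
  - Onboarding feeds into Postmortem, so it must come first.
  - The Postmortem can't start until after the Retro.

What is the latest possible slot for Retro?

10am

Downstream work caps Retro at 10am.
Retro at 10am is achievable: Retro=10am, Onboarding=9am, Postmortem=11am, VendorCall=9am.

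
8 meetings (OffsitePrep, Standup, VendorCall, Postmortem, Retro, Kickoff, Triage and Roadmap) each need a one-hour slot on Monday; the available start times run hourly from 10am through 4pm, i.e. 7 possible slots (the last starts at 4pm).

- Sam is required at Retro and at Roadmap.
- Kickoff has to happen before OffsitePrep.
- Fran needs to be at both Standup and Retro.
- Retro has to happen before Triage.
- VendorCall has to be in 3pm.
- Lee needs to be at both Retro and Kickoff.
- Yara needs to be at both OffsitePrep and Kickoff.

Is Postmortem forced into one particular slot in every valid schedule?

Postmortem can be 10am (e.g. Roadmap=10am; Retro=11am; OffsitePrep=11am; Postmortem=10am; Standup=10am; Triage=12pm; Kickoff=10am; VendorCall=3pm) or 11am (e.g. Retro -> 11am, VendorCall -> 3pm, Kickoff -> 10am, Roadmap -> 10am, OffsitePrep -> 11am, Triage -> 12pm, Postmortem -> 11am, Standup -> 10am).

No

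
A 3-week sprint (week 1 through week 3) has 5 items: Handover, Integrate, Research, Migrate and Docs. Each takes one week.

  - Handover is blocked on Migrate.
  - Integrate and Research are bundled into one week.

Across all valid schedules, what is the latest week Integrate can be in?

Integrate at week 3 is achievable: Docs -> week 1; Handover -> week 2; Migrate -> week 1; Integrate -> week 3; Research -> week 3.

week 3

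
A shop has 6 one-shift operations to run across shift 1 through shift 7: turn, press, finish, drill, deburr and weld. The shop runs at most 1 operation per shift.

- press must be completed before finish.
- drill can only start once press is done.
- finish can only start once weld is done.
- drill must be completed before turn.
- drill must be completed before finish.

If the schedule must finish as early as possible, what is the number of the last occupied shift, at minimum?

6

The precedence chain requires at least 3 distinct shifts.
With at most 1 per shift and 6 operations, at least 6 shifts are needed.
6 works (last occupied shift: shift 6): for example press=shift 1; turn=shift 5; deburr=shift 6; drill=shift 2; finish=shift 4; weld=shift 3.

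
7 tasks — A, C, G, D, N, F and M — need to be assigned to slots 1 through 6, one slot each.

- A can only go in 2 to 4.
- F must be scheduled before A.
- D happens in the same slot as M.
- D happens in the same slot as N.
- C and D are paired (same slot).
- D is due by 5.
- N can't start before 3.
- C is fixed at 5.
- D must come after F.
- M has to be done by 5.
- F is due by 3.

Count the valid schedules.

Splitting on A: it can be 2 (6), 3 (12), 4 (18). Listing each branch's schedules as (C, G, D, N, F, M):
A=2: (5,1,5,5,1,5) (5,2,5,5,1,5) (5,3,5,5,1,5) (5,4,5,5,1,5) (5,5,5,5,1,5) (5,6,5,5,1,5) — 6.
A=3: (5,1,5,5,1,5) (5,1,5,5,2,5) (5,2,5,5,1,5) (5,2,5,5,2,5) (5,3,5,5,1,5) (5,3,5,5,2,5) (5,4,5,5,1,5) (5,4,5,5,2,5) (5,5,5,5,1,5) (5,5,5,5,2,5) (5,6,5,5,1,5) (5,6,5,5,2,5) — 12.
A=4: (5,1,5,5,1,5) (5,1,5,5,2,5) (5,1,5,5,3,5) (5,2,5,5,1,5) (5,2,5,5,2,5) (5,2,5,5,3,5) (5,3,5,5,1,5) (5,3,5,5,2,5) (5,3,5,5,3,5) (5,4,5,5,1,5) (5,4,5,5,2,5) (5,4,5,5,3,5) (5,5,5,5,1,5) (5,5,5,5,2,5) (5,5,5,5,3,5) (5,6,5,5,1,5) (5,6,5,5,2,5) (5,6,5,5,3,5) — 18.
Summing: 6 + 12 + 18 = 36.

36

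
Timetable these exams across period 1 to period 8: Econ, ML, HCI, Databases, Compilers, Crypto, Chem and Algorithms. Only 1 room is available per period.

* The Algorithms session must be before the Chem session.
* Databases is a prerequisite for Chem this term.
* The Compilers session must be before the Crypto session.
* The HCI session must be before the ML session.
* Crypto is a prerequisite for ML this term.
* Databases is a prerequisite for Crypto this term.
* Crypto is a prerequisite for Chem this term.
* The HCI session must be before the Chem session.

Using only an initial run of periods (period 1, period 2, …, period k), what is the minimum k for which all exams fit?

The precedence chain requires at least 3 distinct periods.
With at most 1 per period and 8 exams, at least 8 periods are needed.
8 works (last occupied period: period 8): for example Chem in period 6, Econ in period 8, Compilers in period 2, Crypto in period 3, Databases in period 1, ML in period 7, Algorithms in period 5, HCI in period 4.

8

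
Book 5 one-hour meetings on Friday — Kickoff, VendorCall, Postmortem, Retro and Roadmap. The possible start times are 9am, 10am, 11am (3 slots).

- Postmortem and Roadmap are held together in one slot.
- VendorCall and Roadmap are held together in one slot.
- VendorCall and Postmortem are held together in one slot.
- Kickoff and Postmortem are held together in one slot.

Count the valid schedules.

9

Splitting on Kickoff: it can be 9am (3), 10am (3), 11am (3). Listing each branch's schedules as (VendorCall, Postmortem, Retro, Roadmap):
Kickoff=9am: (9am,9am,9am,9am) (9am,9am,10am,9am) (9am,9am,11am,9am) — 3.
Kickoff=10am: (10am,10am,9am,10am) (10am,10am,10am,10am) (10am,10am,11am,10am) — 3.
Kickoff=11am: (11am,11am,9am,11am) (11am,11am,10am,11am) (11am,11am,11am,11am) — 3.
Summing: 3 + 3 + 3 = 9.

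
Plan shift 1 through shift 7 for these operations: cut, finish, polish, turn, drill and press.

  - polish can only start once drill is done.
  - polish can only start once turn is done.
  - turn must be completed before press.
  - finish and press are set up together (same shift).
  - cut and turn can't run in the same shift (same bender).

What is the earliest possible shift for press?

Precedence pushes press to at least shift 2.
press at shift 2 is achievable: cut in shift 2; finish in shift 2; drill in shift 1; press in shift 2; turn in shift 1; polish in shift 2.

shift 2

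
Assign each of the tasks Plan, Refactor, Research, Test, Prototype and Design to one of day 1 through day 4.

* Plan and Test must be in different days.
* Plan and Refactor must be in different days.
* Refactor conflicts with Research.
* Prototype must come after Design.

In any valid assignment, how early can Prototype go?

day 2

Precedence pushes Prototype to at least day 2.
Prototype at day 2 is achievable: Prototype in day 2; Refactor in day 2; Test in day 2; Design in day 1; Research in day 1; Plan in day 1.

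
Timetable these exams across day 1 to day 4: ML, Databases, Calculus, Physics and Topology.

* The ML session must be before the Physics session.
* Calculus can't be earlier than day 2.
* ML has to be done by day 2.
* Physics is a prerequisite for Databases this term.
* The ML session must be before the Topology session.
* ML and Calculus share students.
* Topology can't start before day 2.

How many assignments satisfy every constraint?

Splitting on ML: it can be day 1 (27), day 2 (4). Listing each branch's schedules as (Databases, Calculus, Physics, Topology) by day number:
ML=day 1: (3,2,2,2) (3,2,2,3) (3,2,2,4) (3,3,2,2) (3,3,2,3) (3,3,2,4) (3,4,2,2) (3,4,2,3) (3,4,2,4) (4,2,2,2) (4,2,2,3) (4,2,2,4) (4,2,3,2) (4,2,3,3) (4,2,3,4) (4,3,2,2) (4,3,2,3) (4,3,2,4) (4,3,3,2) (4,3,3,3) (4,3,3,4) (4,4,2,2) (4,4,2,3) (4,4,2,4) (4,4,3,2) (4,4,3,3) (4,4,3,4) — 27.
ML=day 2: (4,3,3,3) (4,3,3,4) (4,4,3,3) (4,4,3,4) — 4.
Summing: 27 + 4 = 31.

31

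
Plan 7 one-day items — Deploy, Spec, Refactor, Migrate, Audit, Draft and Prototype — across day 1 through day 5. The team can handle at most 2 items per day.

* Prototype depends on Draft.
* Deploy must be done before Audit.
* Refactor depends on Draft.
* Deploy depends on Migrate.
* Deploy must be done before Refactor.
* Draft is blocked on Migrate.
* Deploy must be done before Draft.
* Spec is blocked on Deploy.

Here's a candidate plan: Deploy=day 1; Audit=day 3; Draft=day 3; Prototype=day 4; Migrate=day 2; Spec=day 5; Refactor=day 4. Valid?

Invalid. Deploy depends on Migrate.

Prototype depends on Draft — holds.
Refactor depends on Draft — holds.
Deploy must be done before Draft — holds.
Deploy must be done before Refactor — holds.
Spec is blocked on Deploy — holds.
Draft is blocked on Migrate — holds.
The team can handle at most 2 items per day — holds.
Deploy must be done before Audit — holds.
Deploy depends on Migrate — violated.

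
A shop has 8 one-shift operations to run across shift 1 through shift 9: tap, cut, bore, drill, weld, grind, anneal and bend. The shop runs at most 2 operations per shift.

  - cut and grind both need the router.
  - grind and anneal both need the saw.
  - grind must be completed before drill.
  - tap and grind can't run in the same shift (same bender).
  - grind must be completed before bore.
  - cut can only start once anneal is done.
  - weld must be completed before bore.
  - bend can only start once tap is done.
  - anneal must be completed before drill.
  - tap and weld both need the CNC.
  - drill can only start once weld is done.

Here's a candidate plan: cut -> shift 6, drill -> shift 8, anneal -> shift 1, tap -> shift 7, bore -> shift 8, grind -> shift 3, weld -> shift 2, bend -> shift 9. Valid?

Valid

The shop runs at most 2 operations per shift — holds.
weld must be completed before bore — holds.
cut and grind both need the router — holds.
cut can only start once anneal is done — holds.
tap and weld both need the CNC — holds.
grind must be completed before drill — holds.
grind and anneal both need the saw — holds.
tap and grind can't run in the same shift (same bender) — holds.
bend can only start once tap is done — holds.
anneal must be completed before drill — holds.
drill can only start once weld is done — holds.
grind must be completed before bore — holds.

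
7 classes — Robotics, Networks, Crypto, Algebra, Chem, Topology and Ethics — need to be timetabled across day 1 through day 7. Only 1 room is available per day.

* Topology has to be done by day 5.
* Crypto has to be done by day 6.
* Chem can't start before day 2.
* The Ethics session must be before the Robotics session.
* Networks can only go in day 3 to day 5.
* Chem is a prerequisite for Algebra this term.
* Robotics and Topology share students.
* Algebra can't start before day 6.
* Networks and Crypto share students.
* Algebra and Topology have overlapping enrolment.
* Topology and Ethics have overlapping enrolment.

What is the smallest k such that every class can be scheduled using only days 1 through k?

The precedence chain requires at least 2 distinct days.
With at most 1 per day and 7 classes, at least 7 days are needed.
Algebra can't be placed before day 6, so the schedule must run through at least day 6.
7 works (last occupied day: day 7): for example Topology in day 1, Networks in day 3, Ethics in day 5, Algebra in day 6, Chem in day 2, Crypto in day 4, Robotics in day 7.

7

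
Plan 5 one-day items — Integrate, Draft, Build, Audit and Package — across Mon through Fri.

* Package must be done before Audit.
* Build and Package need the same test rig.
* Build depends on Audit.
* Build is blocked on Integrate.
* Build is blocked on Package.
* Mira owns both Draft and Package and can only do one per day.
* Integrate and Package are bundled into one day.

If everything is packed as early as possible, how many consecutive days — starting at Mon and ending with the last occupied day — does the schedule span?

3

The precedence chain requires at least 3 distinct days.
3 works (last occupied day: Wed): for example Draft in Tue; Audit in Tue; Integrate in Mon; Package in Mon; Build in Wed.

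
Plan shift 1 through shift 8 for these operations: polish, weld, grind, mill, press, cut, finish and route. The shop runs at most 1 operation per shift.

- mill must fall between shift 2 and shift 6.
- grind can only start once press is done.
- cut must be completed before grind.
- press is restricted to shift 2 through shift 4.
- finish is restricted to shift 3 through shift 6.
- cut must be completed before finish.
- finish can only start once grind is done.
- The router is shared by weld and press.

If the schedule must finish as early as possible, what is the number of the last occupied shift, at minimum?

The precedence chain requires at least 3 distinct shifts.
With at most 1 per shift and 8 operations, at least 8 shifts are needed.
Propagating the time windows through the other constraints, finish can't land before shift 4, so the schedule must run through at least shift 4.
8 works (last occupied shift: shift 8): for example grind -> shift 3; weld -> shift 7; finish -> shift 4; cut -> shift 1; mill -> shift 5; press -> shift 2; polish -> shift 6; route -> shift 8.

8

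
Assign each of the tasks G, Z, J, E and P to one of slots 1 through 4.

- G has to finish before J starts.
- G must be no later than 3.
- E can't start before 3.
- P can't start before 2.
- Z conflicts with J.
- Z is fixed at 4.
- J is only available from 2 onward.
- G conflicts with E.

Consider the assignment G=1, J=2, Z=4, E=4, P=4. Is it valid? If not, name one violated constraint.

Valid

G must be no later than 3 — holds.
Z conflicts with J — holds.
P can't start before 2 — holds.
G has to finish before J starts — holds.
Z is fixed at 4 — holds.
J is only available from 2 onward — holds.
E can't start before 3 — holds.
G conflicts with E — holds.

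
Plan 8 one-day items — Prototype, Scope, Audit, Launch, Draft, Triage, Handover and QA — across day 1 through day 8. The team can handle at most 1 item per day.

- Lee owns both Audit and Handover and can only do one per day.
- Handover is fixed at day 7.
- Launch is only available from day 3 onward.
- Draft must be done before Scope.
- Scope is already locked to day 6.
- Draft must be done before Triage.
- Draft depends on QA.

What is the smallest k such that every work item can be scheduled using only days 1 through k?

The precedence chain requires at least 3 distinct days.
With at most 1 per day and 8 work items, at least 8 days are needed.
Handover can't be placed before day 7, so the schedule must run through at least day 7.
8 works (last occupied day: day 8): for example Audit in day 8; Handover in day 7; Draft in day 2; Scope in day 6; Triage in day 4; QA in day 1; Prototype in day 5; Launch in day 3.

8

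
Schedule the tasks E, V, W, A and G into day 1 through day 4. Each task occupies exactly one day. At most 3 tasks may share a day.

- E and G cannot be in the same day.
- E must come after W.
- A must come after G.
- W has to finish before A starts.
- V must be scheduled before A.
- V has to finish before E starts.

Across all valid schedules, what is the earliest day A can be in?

day 2

Precedence pushes A to at least day 2.
A at day 2 is achievable: V in day 1; W in day 1; E in day 2; G in day 1; A in day 2.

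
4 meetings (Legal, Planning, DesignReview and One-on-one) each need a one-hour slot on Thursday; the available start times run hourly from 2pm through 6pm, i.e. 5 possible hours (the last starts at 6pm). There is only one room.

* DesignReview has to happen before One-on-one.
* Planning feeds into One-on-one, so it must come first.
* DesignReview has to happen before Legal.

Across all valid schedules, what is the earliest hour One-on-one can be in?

4pm

Precedence pushes One-on-one to at least 3pm.
One-on-one at 4pm is achievable: DesignReview=2pm, One-on-one=4pm, Planning=3pm, Legal=5pm.
Nothing earlier works — the capacity limit rule out every hour before 4pm.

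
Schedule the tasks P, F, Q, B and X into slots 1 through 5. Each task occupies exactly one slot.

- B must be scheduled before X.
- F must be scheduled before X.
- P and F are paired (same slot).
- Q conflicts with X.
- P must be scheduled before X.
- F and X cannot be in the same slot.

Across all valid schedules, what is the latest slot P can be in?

4

Downstream work caps P at 4.
P at 4 is achievable: P=4, F=4, B=1, Q=1, X=5.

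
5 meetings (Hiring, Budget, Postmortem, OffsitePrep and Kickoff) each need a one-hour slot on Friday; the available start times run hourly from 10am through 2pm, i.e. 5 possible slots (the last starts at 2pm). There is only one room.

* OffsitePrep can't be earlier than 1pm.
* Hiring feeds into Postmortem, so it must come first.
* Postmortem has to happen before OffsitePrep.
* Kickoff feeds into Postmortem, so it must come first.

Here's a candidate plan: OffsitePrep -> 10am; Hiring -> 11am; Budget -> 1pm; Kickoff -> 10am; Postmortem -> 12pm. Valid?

Kickoff feeds into Postmortem, so it must come first — holds.
Postmortem has to happen before OffsitePrep — violated.
There is only one room — violated.
Hiring feeds into Postmortem, so it must come first — holds.
OffsitePrep can't be earlier than 1pm — violated.

Invalid. OffsitePrep can't be earlier than 1pm.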